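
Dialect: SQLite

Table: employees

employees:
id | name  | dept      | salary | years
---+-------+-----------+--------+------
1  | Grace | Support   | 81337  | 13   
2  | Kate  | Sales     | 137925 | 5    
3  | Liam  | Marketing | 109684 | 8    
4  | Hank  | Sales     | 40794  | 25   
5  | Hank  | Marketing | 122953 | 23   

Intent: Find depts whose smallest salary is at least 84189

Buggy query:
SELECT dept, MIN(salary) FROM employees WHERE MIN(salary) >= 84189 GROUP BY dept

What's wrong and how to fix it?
Bug: MIN() in WHERE is a misuse of aggregate

Fix: Use HAVING for the per-group MIN condition

Corrected query:
SELECT dept, MIN(salary) FROM employees GROUP BY dept HAVING MIN(salary) >= 84189

Result:
dept      | MIN(salary)
----------+------------
Marketing | 109684     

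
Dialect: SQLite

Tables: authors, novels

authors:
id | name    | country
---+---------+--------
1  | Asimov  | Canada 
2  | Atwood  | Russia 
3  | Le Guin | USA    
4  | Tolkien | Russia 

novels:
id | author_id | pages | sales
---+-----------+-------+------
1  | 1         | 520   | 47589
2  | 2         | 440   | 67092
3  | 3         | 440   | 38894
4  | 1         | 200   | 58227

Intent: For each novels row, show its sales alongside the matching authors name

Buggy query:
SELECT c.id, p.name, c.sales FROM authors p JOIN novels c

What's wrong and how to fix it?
Bug: JOIN with no ON clause produces a cartesian product; every novels row pairs with every authors row

Fix: Add ON c.author_id = p.id to the JOIN

Corrected query:
SELECT c.id, p.name, c.sales FROM authors p JOIN novels c ON c.author_id = p.id

Result:
id | name    | sales
---+---------+------
1  | Asimov  | 47589
2  | Atwood  | 67092
3  | Le Guin | 38894
4  | Asimov  | 58227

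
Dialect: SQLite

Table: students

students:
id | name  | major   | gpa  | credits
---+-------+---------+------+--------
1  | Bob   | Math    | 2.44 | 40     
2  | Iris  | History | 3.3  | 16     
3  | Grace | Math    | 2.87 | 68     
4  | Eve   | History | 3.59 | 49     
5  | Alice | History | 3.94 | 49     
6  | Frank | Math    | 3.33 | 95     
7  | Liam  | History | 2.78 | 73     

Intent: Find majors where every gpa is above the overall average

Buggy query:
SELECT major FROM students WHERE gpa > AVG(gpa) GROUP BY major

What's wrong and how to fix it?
Bug: WHERE evaluates per row before aggregation, so AVG() is unavailable

Fix: Compute the overall average in a scalar subquery and compare each group's MIN against it in HAVING

Corrected query:
SELECT major FROM students GROUP BY major HAVING MIN(gpa) > (SELECT AVG(gpa) FROM students)

Result:
(no rows)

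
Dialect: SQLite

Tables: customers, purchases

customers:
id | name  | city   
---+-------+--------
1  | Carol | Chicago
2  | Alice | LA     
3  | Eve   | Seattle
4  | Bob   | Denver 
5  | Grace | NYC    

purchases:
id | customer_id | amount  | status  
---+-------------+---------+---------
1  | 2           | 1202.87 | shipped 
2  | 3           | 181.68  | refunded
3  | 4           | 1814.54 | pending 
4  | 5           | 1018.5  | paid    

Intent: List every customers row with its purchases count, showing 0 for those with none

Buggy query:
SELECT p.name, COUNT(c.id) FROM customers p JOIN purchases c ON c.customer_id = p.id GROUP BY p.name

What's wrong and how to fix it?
Bug: An inner join excludes parents with zero children

Fix: Use LEFT JOIN so parents without children still appear (COUNT(c.id) gives 0)

Corrected query:
SELECT p.name, COUNT(c.id) FROM customers p LEFT JOIN purchases c ON c.customer_id = p.id GROUP BY p.name

Result:
name  | COUNT(c.id)
------+------------
Alice | 1          
Bob   | 1          
Carol | 0          
Eve   | 1          
Grace | 1          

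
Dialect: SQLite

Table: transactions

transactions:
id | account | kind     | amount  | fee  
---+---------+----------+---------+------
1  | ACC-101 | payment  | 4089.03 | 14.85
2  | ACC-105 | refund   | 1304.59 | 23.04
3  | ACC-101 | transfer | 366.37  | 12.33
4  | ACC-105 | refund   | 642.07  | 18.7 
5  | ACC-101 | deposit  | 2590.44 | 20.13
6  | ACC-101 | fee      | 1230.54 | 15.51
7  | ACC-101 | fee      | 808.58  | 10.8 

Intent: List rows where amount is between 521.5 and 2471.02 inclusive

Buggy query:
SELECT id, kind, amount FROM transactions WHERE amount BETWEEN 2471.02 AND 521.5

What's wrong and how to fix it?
Bug: BETWEEN expects the lower bound first; with 2471.02 AND 521.5 the range is empty

Fix: Write BETWEEN 521.5 AND 2471.02

Corrected query:
SELECT id, kind, amount FROM transactions WHERE amount BETWEEN 521.5 AND 2471.02

Result:
id | kind   | amount 
---+--------+--------
2  | refund | 1304.59
4  | refund | 642.07 
6  | fee    | 1230.54
7  | fee    | 808.58 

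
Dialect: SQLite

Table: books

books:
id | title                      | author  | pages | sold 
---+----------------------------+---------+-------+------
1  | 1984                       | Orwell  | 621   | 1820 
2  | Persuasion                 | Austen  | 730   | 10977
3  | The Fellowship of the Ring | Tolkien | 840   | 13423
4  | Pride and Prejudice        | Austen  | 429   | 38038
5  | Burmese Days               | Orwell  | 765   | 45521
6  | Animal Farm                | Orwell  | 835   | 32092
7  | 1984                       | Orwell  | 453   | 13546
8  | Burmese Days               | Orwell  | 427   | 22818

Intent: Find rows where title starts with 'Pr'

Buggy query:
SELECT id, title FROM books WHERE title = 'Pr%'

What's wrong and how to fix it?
Bug: '=' compares the literal string including the % character; pattern matching needs LIKE

Fix: Use LIKE for wildcard pattern matching

Corrected query:
SELECT id, title FROM books WHERE title LIKE 'Pr%'

Result:
id | title              
---+--------------------
4  | Pride and Prejudice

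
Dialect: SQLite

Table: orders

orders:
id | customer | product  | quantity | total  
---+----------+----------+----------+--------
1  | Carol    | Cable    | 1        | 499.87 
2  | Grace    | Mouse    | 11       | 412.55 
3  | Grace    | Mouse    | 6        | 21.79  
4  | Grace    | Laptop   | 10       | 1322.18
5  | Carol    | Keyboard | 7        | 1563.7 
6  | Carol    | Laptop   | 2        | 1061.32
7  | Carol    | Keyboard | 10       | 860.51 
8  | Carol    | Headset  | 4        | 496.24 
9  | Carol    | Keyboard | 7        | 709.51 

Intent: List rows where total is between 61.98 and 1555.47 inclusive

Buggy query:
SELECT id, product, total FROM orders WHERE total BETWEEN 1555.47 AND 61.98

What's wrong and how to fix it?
Bug: BETWEEN expects the lower bound first; with 1555.47 AND 61.98 the range is empty

Fix: Write BETWEEN 61.98 AND 1555.47

Corrected query:
SELECT id, product, total FROM orders WHERE total BETWEEN 61.98 AND 1555.47

Result:
id | product  | total  
---+----------+--------
1  | Cable    | 499.87 
2  | Mouse    | 412.55 
4  | Laptop   | 1322.18
6  | Laptop   | 1061.32
7  | Keyboard | 860.51 
8  | Headset  | 496.24 
9  | Keyboard | 709.51 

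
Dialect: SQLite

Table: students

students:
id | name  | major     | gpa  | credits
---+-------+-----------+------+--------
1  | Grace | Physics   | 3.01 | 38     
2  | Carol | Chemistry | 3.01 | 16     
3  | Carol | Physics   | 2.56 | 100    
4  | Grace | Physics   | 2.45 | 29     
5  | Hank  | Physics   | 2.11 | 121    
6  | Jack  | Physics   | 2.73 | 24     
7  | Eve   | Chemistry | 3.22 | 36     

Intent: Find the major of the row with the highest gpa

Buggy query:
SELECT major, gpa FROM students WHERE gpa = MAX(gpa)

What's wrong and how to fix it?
Bug: MAX(gpa) is an aggregate and cannot be used directly in WHERE

Fix: Wrap MAX in a scalar subquery so WHERE compares against a single value

Corrected query:
SELECT major, gpa FROM students WHERE gpa = (SELECT MAX(gpa) FROM students)

Result:
major     | gpa 
----------+-----
Chemistry | 3.22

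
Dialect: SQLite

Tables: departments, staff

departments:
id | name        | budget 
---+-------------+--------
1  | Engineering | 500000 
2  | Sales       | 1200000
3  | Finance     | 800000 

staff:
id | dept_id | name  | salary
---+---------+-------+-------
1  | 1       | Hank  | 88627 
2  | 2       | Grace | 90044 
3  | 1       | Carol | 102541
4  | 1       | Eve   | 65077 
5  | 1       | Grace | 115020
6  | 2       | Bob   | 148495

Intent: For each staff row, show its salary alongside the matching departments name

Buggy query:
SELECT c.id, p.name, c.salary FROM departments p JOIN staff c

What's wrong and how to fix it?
Bug: Missing join condition: each staff row is matched to all departments rows instead of just its own

Fix: Specify the join condition linking the foreign key to the parent id

Corrected query:
SELECT c.id, p.name, c.salary FROM departments p JOIN staff c ON c.dept_id = p.id

Result:
id | name        | salary
---+-------------+-------
1  | Engineering | 88627 
2  | Sales       | 90044 
3  | Engineering | 102541
4  | Engineering | 65077 
5  | Engineering | 115020
6  | Sales       | 148495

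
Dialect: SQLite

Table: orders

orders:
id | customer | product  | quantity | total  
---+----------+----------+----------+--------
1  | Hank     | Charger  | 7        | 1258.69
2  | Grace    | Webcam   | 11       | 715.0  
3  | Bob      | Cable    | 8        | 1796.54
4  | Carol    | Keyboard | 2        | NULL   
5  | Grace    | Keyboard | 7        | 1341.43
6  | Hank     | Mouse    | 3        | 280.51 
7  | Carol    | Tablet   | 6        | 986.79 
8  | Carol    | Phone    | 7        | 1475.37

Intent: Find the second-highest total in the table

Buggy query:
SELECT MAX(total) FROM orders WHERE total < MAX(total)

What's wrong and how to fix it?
Bug: MAX(total) on the right of the comparison is an aggregate-in-WHERE error

Fix: Compute the overall MAX in a subquery, then take MAX of rows below it

Corrected query:
SELECT MAX(total) FROM orders WHERE total < (SELECT MAX(total) FROM orders)

Result:
MAX(total)
----------
1475.37   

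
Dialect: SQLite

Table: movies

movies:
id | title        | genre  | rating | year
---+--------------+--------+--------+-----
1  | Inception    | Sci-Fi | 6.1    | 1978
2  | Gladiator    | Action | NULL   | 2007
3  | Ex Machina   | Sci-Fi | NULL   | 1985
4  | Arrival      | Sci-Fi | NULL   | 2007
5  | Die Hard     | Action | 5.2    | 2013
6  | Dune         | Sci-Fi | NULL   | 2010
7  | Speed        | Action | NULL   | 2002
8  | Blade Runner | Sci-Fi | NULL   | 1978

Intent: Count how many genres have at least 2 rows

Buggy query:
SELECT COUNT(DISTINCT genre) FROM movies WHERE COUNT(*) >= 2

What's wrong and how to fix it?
Bug: WHERE filters individual rows, not groups, so a group-level COUNT is invalid there

Fix: Group first with HAVING COUNT(*) >= 2, then COUNT the resulting groups

Corrected query:
SELECT COUNT(*) FROM (SELECT genre FROM movies GROUP BY genre HAVING COUNT(*) >= 2)

Result:
COUNT(*)
--------
2       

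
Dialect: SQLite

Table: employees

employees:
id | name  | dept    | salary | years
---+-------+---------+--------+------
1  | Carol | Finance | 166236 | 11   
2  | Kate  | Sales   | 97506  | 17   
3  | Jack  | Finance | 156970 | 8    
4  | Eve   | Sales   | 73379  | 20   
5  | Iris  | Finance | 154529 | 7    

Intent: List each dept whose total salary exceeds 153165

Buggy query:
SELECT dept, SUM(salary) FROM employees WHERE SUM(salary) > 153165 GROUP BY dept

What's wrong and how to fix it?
Bug: SUM(salary) is an aggregate, but WHERE filters rows before aggregation

Fix: Move the aggregate condition to a HAVING clause

Corrected query:
SELECT dept, SUM(salary) FROM employees GROUP BY dept HAVING SUM(salary) > 153165

Result:
dept    | SUM(salary)
--------+------------
Finance | 477735     
Sales   | 170885     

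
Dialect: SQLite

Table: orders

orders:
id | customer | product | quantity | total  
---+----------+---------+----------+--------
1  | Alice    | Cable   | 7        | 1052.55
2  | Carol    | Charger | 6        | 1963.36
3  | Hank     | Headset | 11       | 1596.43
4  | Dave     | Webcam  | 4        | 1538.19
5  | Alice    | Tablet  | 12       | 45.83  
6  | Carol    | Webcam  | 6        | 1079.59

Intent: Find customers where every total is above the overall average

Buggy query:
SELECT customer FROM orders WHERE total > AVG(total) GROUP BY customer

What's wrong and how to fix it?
Bug: WHERE evaluates per row before aggregation, so AVG() is unavailable

Fix: Compute the overall average in a scalar subquery and compare each group's MIN against it in HAVING

Corrected query:
SELECT customer FROM orders GROUP BY customer HAVING MIN(total) > (SELECT AVG(total) FROM orders)

Result:
customer
--------
Dave    
Hank    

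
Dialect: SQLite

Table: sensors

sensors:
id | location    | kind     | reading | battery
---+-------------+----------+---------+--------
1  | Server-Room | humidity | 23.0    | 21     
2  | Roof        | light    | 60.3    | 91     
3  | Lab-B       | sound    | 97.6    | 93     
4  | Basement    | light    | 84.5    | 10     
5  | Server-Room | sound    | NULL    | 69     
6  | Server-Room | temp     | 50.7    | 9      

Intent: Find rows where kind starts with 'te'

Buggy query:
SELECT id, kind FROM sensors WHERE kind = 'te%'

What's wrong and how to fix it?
Bug: '=' compares the literal string including the % character; pattern matching needs LIKE

Fix: Replace '=' with LIKE so 'te%' is treated as a pattern

Corrected query:
SELECT id, kind FROM sensors WHERE kind LIKE 'te%'

Result:
id | kind
---+-----
6  | temp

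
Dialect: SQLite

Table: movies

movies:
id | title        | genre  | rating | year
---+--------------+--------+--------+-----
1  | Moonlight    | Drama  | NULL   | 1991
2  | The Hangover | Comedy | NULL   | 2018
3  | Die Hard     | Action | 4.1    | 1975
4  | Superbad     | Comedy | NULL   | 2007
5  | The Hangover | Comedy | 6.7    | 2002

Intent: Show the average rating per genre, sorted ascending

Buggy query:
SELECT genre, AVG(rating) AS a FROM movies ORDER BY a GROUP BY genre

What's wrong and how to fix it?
Bug: ORDER BY appears before GROUP BY; SQL clause order requires GROUP BY first

Fix: Reorder: SELECT … FROM … GROUP BY … ORDER BY …

Corrected query:
SELECT genre, AVG(rating) AS a FROM movies GROUP BY genre ORDER BY a

Result:
genre  | a   
-------+-----
Drama  | NULL
Action | 4.1 
Comedy | 6.7 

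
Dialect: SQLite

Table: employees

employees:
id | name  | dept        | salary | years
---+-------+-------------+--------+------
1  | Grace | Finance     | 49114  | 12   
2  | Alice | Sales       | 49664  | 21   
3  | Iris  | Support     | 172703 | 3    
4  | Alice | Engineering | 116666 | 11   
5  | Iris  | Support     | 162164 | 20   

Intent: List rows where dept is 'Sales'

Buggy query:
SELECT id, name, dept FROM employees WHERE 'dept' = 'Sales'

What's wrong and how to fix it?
Bug: 'dept' in single quotes is a string literal, not the column; the comparison is literal-vs-literal and never true

Fix: Remove the quotes around the column name (or use double quotes for an identifier)

Corrected query:
SELECT id, name, dept FROM employees WHERE dept = 'Sales'

Result:
id | name  | dept 
---+-------+------
2  | Alice | Sales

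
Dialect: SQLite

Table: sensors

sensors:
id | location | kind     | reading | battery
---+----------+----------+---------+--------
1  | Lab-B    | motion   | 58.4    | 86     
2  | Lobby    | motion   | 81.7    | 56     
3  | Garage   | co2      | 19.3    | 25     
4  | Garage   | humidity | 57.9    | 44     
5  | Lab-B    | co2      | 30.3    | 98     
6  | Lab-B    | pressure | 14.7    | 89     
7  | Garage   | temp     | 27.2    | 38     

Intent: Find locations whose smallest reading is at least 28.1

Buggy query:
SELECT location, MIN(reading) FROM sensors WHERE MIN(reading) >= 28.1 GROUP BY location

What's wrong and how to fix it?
Bug: MIN() in WHERE is a misuse of aggregate

Fix: Use HAVING for the per-group MIN condition

Corrected query:
SELECT location, MIN(reading) FROM sensors GROUP BY location HAVING MIN(reading) >= 28.1

Result:
location | MIN(reading)
---------+-------------
Lobby    | 81.7        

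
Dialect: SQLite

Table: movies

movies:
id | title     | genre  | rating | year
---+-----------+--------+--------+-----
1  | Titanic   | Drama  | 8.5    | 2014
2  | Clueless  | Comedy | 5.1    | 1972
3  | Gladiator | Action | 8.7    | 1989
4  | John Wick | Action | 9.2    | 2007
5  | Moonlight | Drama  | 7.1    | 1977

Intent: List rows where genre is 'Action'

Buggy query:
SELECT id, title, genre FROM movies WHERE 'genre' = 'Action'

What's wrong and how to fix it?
Bug: Single quotes denote string literals in SQL; the column name is being compared as a constant string

Fix: Reference the column as genre without single quotes

Corrected query:
SELECT id, title, genre FROM movies WHERE genre = 'Action'

Result:
id | title     | genre 
---+-----------+-------
3  | Gladiator | Action
4  | John Wick | Action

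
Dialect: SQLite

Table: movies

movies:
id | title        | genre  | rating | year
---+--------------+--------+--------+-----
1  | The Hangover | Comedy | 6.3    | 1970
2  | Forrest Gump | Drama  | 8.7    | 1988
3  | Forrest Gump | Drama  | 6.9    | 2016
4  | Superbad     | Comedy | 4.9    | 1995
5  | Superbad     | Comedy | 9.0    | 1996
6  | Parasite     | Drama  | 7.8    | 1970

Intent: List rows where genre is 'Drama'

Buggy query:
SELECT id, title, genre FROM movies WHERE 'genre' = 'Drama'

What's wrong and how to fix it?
Bug: Single quotes denote string literals in SQL; the column name is being compared as a constant string

Fix: Remove the quotes around the column name (or use double quotes for an identifier)

Corrected query:
SELECT id, title, genre FROM movies WHERE genre = 'Drama'

Result:
id | title        | genre
---+--------------+------
2  | Forrest Gump | Drama
3  | Forrest Gump | Drama
6  | Parasite     | Drama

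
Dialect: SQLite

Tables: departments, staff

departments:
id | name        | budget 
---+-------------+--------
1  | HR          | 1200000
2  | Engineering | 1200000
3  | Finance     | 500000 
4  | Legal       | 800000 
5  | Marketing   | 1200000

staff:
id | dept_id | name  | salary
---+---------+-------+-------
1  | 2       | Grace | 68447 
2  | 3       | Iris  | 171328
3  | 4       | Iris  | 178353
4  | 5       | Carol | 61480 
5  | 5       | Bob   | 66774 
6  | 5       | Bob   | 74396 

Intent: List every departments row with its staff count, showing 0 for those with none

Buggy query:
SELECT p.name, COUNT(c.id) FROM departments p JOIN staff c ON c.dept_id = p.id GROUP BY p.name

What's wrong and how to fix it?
Bug: INNER JOIN drops departments rows that have no matching staff rows

Fix: Switch to LEFT JOIN to retain unmatched parent rows

Corrected query:
SELECT p.name, COUNT(c.id) FROM departments p LEFT JOIN staff c ON c.dept_id = p.id GROUP BY p.name

Result:
name        | COUNT(c.id)
------------+------------
Engineering | 1          
Finance     | 1          
HR          | 0          
Legal       | 1          
Marketing   | 3          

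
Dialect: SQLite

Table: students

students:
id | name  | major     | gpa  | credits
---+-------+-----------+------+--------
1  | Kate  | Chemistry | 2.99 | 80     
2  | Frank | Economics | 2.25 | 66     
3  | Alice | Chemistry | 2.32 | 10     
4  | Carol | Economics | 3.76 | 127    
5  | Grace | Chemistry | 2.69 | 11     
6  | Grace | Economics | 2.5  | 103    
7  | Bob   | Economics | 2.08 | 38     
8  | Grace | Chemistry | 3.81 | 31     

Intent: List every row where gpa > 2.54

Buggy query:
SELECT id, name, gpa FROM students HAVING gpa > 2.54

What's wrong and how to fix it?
Bug: This is a non-aggregate query (no GROUP BY, no aggregates), so in SQLite the HAVING clause is invalid here; a row-level condition belongs in WHERE

Fix: Use WHERE for row-level filtering

Corrected query:
SELECT id, name, gpa FROM students WHERE gpa > 2.54

Result:
id | name  | gpa 
---+-------+-----
1  | Kate  | 2.99
4  | Carol | 3.76
5  | Grace | 2.69
8  | Grace | 3.81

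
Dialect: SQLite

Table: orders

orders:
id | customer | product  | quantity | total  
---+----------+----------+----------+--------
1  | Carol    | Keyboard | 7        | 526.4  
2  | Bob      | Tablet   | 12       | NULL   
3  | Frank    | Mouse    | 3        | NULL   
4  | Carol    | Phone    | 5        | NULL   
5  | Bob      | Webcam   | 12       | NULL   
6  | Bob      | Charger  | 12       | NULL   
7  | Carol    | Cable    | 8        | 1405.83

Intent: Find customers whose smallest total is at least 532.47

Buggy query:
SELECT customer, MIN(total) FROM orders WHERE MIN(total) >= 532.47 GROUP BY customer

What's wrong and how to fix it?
Bug: MIN() in WHERE is a misuse of aggregate

Fix: Use HAVING for the per-group MIN condition

Corrected query:
SELECT customer, MIN(total) FROM orders GROUP BY customer HAVING MIN(total) >= 532.47

Result:
(no rows)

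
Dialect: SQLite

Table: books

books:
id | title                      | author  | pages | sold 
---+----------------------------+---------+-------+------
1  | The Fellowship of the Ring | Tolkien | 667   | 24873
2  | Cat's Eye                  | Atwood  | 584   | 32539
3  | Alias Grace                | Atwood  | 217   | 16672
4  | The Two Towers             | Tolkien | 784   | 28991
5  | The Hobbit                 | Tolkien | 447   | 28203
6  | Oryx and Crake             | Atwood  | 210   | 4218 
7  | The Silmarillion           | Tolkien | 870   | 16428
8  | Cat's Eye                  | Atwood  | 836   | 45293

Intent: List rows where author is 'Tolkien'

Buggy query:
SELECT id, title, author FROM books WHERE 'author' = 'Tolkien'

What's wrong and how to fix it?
Bug: 'author' in single quotes is a string literal, not the column; the comparison is literal-vs-literal and never true

Fix: Remove the quotes around the column name (or use double quotes for an identifier)

Corrected query:
SELECT id, title, author FROM books WHERE author = 'Tolkien'

Result:
id | title                      | author 
---+----------------------------+--------
1  | The Fellowship of the Ring | Tolkien
4  | The Two Towers             | Tolkien
5  | The Hobbit                 | Tolkien
7  | The Silmarillion           | Tolkien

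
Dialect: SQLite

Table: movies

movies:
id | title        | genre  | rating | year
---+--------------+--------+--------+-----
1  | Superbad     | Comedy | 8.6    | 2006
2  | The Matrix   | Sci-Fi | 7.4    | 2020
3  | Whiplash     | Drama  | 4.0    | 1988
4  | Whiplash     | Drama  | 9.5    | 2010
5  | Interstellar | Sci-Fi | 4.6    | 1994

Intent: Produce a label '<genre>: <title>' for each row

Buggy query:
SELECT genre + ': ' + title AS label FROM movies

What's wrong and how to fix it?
Bug: '+' is numeric addition; on text columns SQLite converts them to 0 instead of concatenating

Fix: Replace + with || to concatenate text

Corrected query:
SELECT genre || ': ' || title AS label FROM movies

Result:
label               
--------------------
Comedy: Superbad    
Sci-Fi: The Matrix  
Drama: Whiplash     
Drama: Whiplash     
Sci-Fi: Interstellar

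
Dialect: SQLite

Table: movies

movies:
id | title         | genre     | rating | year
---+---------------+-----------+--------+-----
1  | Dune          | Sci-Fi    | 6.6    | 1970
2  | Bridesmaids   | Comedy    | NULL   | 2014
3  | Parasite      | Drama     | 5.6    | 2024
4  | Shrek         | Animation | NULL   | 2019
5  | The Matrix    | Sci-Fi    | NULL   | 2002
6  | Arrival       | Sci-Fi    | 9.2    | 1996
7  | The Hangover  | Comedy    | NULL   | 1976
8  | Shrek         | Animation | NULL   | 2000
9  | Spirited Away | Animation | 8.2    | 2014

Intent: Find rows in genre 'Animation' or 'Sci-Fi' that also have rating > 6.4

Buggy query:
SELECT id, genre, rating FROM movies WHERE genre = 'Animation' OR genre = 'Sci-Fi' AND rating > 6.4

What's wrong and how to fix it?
Bug: Without parentheses, AND is evaluated before OR, so the rating filter only applies to the 'Sci-Fi' branch

Fix: Add parentheses around the OR so the AND applies to both alternatives

Corrected query:
SELECT id, genre, rating FROM movies WHERE (genre = 'Animation' OR genre = 'Sci-Fi') AND rating > 6.4

Result:
id | genre     | rating
---+-----------+-------
1  | Sci-Fi    | 6.6   
6  | Sci-Fi    | 9.2   
9  | Animation | 8.2   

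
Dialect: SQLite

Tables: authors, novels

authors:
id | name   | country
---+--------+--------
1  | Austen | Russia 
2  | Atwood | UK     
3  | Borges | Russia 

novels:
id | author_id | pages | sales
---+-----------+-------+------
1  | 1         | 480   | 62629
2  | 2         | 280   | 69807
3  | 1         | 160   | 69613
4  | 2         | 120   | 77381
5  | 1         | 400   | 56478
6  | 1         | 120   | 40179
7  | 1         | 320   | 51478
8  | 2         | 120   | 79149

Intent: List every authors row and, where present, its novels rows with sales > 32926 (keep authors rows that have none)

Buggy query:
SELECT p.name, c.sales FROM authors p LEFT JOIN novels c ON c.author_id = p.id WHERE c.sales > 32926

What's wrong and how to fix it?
Bug: A WHERE condition on the right-hand table after LEFT JOIN drops unmatched parents

Fix: Put 'c.sales > 32926' in the JOIN's ON clause instead of WHERE

Corrected query:
SELECT p.name, c.sales FROM authors p LEFT JOIN novels c ON c.author_id = p.id AND c.sales > 32926

Result:
name   | sales
-------+------
Austen | 40179
Austen | 51478
Austen | 56478
Austen | 62629
Austen | 69613
Atwood | 69807
Atwood | 77381
Atwood | 79149
Borges | NULL 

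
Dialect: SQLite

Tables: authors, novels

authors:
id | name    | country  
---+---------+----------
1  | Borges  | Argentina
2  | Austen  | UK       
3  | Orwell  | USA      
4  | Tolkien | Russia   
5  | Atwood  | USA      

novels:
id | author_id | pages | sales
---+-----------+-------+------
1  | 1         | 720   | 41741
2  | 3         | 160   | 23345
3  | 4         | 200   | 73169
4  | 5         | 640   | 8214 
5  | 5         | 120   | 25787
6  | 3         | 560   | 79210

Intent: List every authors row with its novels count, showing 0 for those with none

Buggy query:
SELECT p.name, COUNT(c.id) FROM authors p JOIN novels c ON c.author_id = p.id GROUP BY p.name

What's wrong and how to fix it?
Bug: An inner join excludes parents with zero children

Fix: Switch to LEFT JOIN to retain unmatched parent rows

Corrected query:
SELECT p.name, COUNT(c.id) FROM authors p LEFT JOIN novels c ON c.author_id = p.id GROUP BY p.name

Result:
name    | COUNT(c.id)
--------+------------
Atwood  | 2          
Austen  | 0          
Borges  | 1          
Orwell  | 2          
Tolkien | 1          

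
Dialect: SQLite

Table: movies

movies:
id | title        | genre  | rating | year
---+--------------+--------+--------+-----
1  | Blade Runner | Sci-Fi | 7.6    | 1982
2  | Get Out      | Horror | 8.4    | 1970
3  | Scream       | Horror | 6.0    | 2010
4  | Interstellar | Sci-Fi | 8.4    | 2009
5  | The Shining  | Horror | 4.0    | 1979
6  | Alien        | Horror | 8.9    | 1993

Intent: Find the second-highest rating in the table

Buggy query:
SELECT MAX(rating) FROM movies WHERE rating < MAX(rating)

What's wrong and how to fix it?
Bug: MAX(rating) on the right of the comparison is an aggregate-in-WHERE error

Fix: Compute the overall MAX in a subquery, then take MAX of rows below it

Corrected query:
SELECT MAX(rating) FROM movies WHERE rating < (SELECT MAX(rating) FROM movies)

Result:
MAX(rating)
-----------
8.4        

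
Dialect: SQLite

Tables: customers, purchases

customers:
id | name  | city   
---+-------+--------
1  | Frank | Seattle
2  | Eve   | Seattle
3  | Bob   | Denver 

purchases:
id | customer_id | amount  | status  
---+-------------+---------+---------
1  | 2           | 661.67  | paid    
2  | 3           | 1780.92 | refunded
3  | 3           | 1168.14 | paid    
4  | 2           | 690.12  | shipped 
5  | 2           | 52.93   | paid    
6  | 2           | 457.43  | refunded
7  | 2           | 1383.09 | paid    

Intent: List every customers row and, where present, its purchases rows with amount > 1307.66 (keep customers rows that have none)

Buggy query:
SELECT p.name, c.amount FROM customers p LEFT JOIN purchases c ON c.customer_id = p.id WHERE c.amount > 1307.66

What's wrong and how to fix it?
Bug: Filtering c.amount in WHERE discards the NULL rows produced by LEFT JOIN, turning it into an inner join

Fix: Move the right-table condition into the ON clause so unmatched parents are kept

Corrected query:
SELECT p.name, c.amount FROM customers p LEFT JOIN purchases c ON c.customer_id = p.id AND c.amount > 1307.66

Result:
name  | amount 
------+--------
Frank | NULL   
Eve   | 1383.09
Bob   | 1780.92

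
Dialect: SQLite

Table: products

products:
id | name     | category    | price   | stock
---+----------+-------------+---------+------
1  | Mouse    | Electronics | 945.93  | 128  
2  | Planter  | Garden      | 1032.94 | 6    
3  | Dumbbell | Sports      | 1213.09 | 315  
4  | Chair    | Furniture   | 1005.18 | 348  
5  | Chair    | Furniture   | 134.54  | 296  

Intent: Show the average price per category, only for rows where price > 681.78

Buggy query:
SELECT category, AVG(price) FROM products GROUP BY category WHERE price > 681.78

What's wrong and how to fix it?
Bug: WHERE cannot follow GROUP BY

Fix: Move the WHERE clause before GROUP BY

Corrected query:
SELECT category, AVG(price) FROM products WHERE price > 681.78 GROUP BY category

Result:
category    | AVG(price)
------------+-----------
Electronics | 945.93    
Furniture   | 1005.18   
Garden      | 1032.94   
Sports      | 1213.09   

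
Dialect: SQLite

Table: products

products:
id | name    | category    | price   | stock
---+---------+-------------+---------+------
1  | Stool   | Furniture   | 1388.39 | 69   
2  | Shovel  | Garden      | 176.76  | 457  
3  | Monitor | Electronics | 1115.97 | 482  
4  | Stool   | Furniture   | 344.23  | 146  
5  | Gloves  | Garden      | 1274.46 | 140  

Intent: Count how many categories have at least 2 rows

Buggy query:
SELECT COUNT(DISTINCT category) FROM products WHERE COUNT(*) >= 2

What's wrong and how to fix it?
Bug: COUNT(*) cannot appear in WHERE; the per-group count doesn't exist yet

Fix: Use a subquery that GROUPs and filters with HAVING, then count its rows

Corrected query:
SELECT COUNT(*) FROM (SELECT category FROM products GROUP BY category HAVING COUNT(*) >= 2)

Result:
COUNT(*)
--------
2       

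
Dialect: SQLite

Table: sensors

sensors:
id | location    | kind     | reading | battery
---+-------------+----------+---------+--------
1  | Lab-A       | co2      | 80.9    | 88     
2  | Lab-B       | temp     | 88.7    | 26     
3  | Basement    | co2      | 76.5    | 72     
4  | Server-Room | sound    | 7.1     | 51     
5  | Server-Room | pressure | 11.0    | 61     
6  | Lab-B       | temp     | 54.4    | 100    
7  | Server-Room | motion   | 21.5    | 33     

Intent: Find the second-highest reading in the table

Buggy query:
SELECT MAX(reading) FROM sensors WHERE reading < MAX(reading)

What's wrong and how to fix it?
Bug: MAX(reading) on the right of the comparison is an aggregate-in-WHERE error

Fix: Put the inner MAX in a scalar subquery

Corrected query:
SELECT MAX(reading) FROM sensors WHERE reading < (SELECT MAX(reading) FROM sensors)

Result:
MAX(reading)
------------
80.9        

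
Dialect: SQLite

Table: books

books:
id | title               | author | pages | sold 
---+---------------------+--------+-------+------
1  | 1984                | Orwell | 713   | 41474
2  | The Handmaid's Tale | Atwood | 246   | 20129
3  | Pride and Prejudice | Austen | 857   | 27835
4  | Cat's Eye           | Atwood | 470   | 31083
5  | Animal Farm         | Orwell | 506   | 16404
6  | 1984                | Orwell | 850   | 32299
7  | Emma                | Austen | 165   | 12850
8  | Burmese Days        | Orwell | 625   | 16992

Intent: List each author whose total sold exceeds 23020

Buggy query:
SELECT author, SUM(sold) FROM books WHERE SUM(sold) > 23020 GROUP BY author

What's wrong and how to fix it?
Bug: SUM(sold) is an aggregate, but WHERE filters rows before aggregation

Fix: Use HAVING (which filters groups after aggregation) instead of WHERE

Corrected query:
SELECT author, SUM(sold) FROM books GROUP BY author HAVING SUM(sold) > 23020

Result:
author | SUM(sold)
-------+----------
Atwood | 51212    
Austen | 40685    
Orwell | 107169   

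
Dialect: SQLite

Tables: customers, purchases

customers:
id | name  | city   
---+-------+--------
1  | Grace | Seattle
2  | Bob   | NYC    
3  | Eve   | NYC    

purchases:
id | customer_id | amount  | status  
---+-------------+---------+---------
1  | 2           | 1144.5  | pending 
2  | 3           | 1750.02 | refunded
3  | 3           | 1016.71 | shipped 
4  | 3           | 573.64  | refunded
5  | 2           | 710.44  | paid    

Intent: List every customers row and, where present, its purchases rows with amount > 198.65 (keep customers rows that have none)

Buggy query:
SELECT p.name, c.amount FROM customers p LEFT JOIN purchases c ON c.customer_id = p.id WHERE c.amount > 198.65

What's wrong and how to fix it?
Bug: A WHERE condition on the right-hand table after LEFT JOIN drops unmatched parents

Fix: Move the right-table condition into the ON clause so unmatched parents are kept

Corrected query:
SELECT p.name, c.amount FROM customers p LEFT JOIN purchases c ON c.customer_id = p.id AND c.amount > 198.65

Result:
name  | amount 
------+--------
Grace | NULL   
Bob   | 710.44 
Bob   | 1144.5 
Eve   | 573.64 
Eve   | 1016.71
Eve   | 1750.02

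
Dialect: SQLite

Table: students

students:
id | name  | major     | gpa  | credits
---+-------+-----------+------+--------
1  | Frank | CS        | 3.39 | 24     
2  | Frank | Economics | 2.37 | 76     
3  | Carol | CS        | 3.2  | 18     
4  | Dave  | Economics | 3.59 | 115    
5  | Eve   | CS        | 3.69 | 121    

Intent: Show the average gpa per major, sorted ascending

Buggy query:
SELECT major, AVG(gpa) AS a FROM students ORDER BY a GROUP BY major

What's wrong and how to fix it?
Bug: GROUP BY must precede ORDER BY

Fix: Reorder: SELECT … FROM … GROUP BY … ORDER BY …

Corrected query:
SELECT major, AVG(gpa) AS a FROM students GROUP BY major ORDER BY a

Result:
major     | a       
----------+---------
Economics | 2.98    
CS        | 3.426667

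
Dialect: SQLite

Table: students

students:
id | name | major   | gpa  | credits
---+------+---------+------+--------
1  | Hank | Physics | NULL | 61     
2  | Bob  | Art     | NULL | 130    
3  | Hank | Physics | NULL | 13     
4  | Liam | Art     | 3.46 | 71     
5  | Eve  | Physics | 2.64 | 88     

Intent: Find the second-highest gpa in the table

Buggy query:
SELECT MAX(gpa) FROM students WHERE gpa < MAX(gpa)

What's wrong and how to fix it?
Bug: MAX(gpa) on the right of the comparison is an aggregate-in-WHERE error

Fix: Put the inner MAX in a scalar subquery

Corrected query:
SELECT MAX(gpa) FROM students WHERE gpa < (SELECT MAX(gpa) FROM students)

Result:
MAX(gpa)
--------
2.64    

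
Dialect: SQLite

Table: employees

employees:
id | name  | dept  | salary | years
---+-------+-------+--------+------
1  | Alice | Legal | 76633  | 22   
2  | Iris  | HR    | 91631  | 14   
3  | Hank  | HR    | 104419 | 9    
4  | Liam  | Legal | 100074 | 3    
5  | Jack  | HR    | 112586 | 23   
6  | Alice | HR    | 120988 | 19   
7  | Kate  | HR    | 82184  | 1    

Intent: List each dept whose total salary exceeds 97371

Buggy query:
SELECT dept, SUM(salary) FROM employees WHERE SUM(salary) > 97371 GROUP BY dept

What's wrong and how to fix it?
Bug: WHERE runs before GROUP BY, so aggregates aren't available there

Fix: Move the aggregate condition to a HAVING clause

Corrected query:
SELECT dept, SUM(salary) FROM employees GROUP BY dept HAVING SUM(salary) > 97371

Result:
dept  | SUM(salary)
------+------------
HR    | 511808     
Legal | 176707     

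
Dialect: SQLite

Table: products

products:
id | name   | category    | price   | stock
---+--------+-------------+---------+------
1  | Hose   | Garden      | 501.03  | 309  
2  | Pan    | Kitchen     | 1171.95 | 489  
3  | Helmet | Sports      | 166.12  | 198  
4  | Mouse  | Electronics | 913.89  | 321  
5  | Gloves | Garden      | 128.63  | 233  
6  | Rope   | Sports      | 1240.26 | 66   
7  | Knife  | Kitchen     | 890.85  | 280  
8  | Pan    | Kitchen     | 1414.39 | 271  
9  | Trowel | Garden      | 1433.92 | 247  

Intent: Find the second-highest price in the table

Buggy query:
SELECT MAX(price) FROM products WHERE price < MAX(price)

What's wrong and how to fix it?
Bug: The inner MAX is an aggregate inside WHERE, which is not allowed

Fix: Compute the overall MAX in a subquery, then take MAX of rows below it

Corrected query:
SELECT MAX(price) FROM products WHERE price < (SELECT MAX(price) FROM products)

Result:
MAX(price)
----------
1414.39   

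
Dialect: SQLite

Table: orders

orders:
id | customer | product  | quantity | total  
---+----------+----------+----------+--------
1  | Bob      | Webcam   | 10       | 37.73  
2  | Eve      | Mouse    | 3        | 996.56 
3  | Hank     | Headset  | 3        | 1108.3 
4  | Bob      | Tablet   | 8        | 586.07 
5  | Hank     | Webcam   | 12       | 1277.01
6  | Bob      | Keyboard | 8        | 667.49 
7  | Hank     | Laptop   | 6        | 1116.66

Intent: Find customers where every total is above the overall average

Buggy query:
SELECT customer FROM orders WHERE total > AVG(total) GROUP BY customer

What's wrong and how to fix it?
Bug: AVG() is an aggregate; it can't sit directly in WHERE

Fix: Use a subquery for AVG and a HAVING MIN(...) filter so the condition holds for every row in the group

Corrected query:
SELECT customer FROM orders GROUP BY customer HAVING MIN(total) > (SELECT AVG(total) FROM orders)

Result:
customer
--------
Eve     
Hank    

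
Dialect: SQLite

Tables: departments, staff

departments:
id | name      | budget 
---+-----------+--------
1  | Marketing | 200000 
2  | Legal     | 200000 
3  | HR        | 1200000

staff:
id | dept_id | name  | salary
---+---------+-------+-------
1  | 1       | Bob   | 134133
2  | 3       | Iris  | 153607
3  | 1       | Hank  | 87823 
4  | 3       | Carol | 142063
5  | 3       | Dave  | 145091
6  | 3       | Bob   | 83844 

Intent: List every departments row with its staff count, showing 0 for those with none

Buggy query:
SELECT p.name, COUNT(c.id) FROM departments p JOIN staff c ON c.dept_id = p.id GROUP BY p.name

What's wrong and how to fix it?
Bug: An inner join excludes parents with zero children

Fix: Switch to LEFT JOIN to retain unmatched parent rows

Corrected query:
SELECT p.name, COUNT(c.id) FROM departments p LEFT JOIN staff c ON c.dept_id = p.id GROUP BY p.name

Result:
name      | COUNT(c.id)
----------+------------
HR        | 4          
Legal     | 0          
Marketing | 2          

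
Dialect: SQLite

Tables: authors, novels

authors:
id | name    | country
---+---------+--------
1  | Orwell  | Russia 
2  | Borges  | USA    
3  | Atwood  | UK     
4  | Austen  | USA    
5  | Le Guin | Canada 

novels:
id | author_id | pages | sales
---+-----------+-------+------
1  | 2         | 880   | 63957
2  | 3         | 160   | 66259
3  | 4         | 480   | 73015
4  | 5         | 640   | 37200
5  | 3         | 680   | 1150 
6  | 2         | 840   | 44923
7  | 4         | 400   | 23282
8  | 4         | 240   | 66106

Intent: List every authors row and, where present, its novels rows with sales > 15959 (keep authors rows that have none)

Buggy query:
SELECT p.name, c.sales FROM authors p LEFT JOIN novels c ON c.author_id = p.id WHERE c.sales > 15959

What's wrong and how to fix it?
Bug: A WHERE condition on the right-hand table after LEFT JOIN drops unmatched parents

Fix: Move the right-table condition into the ON clause so unmatched parents are kept

Corrected query:
SELECT p.name, c.sales FROM authors p LEFT JOIN novels c ON c.author_id = p.id AND c.sales > 15959

Result:
name    | sales
--------+------
Orwell  | NULL 
Borges  | 44923
Borges  | 63957
Atwood  | 66259
Austen  | 23282
Austen  | 66106
Austen  | 73015
Le Guin | 37200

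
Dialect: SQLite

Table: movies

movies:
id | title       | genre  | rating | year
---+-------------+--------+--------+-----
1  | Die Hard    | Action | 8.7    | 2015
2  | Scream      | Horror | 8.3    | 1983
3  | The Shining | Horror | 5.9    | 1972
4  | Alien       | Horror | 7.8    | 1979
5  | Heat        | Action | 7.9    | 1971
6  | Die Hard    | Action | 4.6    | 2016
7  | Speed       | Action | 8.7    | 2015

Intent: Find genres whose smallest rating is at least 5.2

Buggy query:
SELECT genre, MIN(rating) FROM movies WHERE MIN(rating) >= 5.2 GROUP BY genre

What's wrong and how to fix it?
Bug: MIN() in WHERE is a misuse of aggregate

Fix: Replace WHERE with HAVING after the GROUP BY

Corrected query:
SELECT genre, MIN(rating) FROM movies GROUP BY genre HAVING MIN(rating) >= 5.2

Result:
genre  | MIN(rating)
-------+------------
Horror | 5.9        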